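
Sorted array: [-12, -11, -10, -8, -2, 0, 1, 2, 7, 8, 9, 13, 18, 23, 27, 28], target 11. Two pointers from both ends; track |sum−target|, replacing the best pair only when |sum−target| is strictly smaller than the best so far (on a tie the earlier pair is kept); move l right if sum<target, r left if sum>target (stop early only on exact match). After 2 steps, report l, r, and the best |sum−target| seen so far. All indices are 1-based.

l=1 r=16: -12+28=16 d=5 *, r--
l=1 r=15: -12+27=15 d=4 *, r--

l=1, r=14, best |Δ|=4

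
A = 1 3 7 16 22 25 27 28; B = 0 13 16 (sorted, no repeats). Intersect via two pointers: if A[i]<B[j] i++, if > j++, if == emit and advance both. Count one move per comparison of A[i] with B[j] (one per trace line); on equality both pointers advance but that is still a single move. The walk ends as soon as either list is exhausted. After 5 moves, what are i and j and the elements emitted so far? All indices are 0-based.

[i=0,j=0] 1>0 → j++
[i=0,j=1] 1<13 → i++
[i=1,j=1] 3<13 → i++
[i=2,j=1] 7<13 → i++
[i=3,j=1] 16>13 → j++

i=3, j=2, emitted=[]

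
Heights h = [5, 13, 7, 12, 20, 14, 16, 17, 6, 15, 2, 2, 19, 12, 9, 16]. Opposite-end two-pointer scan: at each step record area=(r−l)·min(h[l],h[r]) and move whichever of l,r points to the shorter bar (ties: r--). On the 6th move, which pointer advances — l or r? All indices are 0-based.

[0,15] min(5,16)*15=75 best=75 * → l++
[1,15] min(13,16)*14=182 best=182 * → l++
[2,15] min(7,16)*13=91 best=182 → l++
[3,15] min(12,16)*12=144 best=182 → l++
[4,15] min(20,16)*11=176 best=182 → r--
[4,14] min(20,9)*10=90 best=182 → r--

r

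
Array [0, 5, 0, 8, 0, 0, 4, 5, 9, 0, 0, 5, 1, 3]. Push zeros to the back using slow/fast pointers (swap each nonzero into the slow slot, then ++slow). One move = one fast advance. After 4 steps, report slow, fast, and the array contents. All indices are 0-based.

slow=2, fast=4, a=[5, 8, 0, 0, 0, 0, 4, 5, 9, 0, 0, 5, 1, 3]

(s=0,f=0) a[fast]=0 → fast++
(s=0,f=1) a[fast]=5≠0 swap→a[0]=5 → slow++,fast++
(s=1,f=2) a[fast]=0 → fast++
(s=1,f=3) a[fast]=8≠0 swap→a[1]=8 → slow++,fast++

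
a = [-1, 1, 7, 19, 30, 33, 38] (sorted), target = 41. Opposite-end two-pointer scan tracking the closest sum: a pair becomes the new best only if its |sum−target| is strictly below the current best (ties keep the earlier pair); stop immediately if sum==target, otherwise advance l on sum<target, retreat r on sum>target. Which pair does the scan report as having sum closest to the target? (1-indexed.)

pair (7, 33) with sum 40 (|Δ|=1)

l=1 r=7: -1+38=37 d=4 *, l++
l=2 r=7: 1+38=39 d=2 *, l++
l=3 r=7: 7+38=45 d=4, r--
l=3 r=6: 7+33=40 d=1 *, l++
l=4 r=6: 19+33=52 d=11, r--
l=4 r=5: 19+30=49 d=8, r--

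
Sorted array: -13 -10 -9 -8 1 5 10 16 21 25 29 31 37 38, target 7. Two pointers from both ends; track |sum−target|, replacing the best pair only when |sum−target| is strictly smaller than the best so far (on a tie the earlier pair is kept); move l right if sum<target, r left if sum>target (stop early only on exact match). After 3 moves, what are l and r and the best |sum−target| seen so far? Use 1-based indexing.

l=1, r=11, best |Δ|=11

l=1 r=14: -13+38=25 d=18 *, r--
l=1 r=13: -13+37=24 d=17 *, r--
l=1 r=12: -13+31=18 d=11 *, r--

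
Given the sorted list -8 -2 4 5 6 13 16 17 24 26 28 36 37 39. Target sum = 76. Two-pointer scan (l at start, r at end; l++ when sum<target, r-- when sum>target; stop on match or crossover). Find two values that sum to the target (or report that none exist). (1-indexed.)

[1,14] -8+39=31 <76 → l++
[2,14] -2+39=37 <76 → l++
[3,14] 4+39=43 <76 → l++
[4,14] 5+39=44 <76 → l++
[5,14] 6+39=45 <76 → l++
[6,14] 13+39=52 <76 → l++
[7,14] 16+39=55 <76 → l++
[8,14] 17+39=56 <76 → l++
[9,14] 24+39=63 <76 → l++
[10,14] 26+39=65 <76 → l++
[11,14] 28+39=67 <76 → l++
[12,14] 36+39=75 <76 → l++
[13,14] 37+39=76 → found

(37, 39)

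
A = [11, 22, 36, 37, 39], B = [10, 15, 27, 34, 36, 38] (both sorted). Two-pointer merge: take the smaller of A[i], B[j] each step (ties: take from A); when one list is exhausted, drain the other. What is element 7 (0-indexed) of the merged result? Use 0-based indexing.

[i=0,j=0] A[i]=11>B[j]=10 take 10 → j++
[i=0,j=1] A[i]=11<=B[j]=15 take 11 → i++
[i=1,j=1] A[i]=22>B[j]=15 take 15 → j++
[i=1,j=2] A[i]=22<=B[j]=27 take 22 → i++
[i=2,j=2] A[i]=36>B[j]=27 take 27 → j++
[i=2,j=3] A[i]=36>B[j]=34 take 34 → j++
[i=2,j=4] A[i]=36<=B[j]=36 take 36 → i++
[i=3,j=4] A[i]=37>B[j]=36 take 36 → j++
[i=3,j=5] A[i]=37<=B[j]=38 take 37 → i++
[i=4,j=5] A[i]=39>B[j]=38 take 38 → j++
[i=4,j=6] B done, take A[i]=39 → i++

merged[7] = 36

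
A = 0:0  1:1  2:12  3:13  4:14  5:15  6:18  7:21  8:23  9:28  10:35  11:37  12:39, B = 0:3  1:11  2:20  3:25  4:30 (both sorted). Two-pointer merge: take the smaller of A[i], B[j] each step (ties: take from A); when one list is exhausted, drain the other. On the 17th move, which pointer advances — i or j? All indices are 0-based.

i

i=0 j=0: A[i]=0<=B[j]=3 take 0, i++
i=1 j=0: A[i]=1<=B[j]=3 take 1, i++
i=2 j=0: A[i]=12>B[j]=3 take 3, j++
i=2 j=1: A[i]=12>B[j]=11 take 11, j++
i=2 j=2: A[i]=12<=B[j]=20 take 12, i++
i=3 j=2: A[i]=13<=B[j]=20 take 13, i++
i=4 j=2: A[i]=14<=B[j]=20 take 14, i++
i=5 j=2: A[i]=15<=B[j]=20 take 15, i++
i=6 j=2: A[i]=18<=B[j]=20 take 18, i++
i=7 j=2: A[i]=21>B[j]=20 take 20, j++
i=7 j=3: A[i]=21<=B[j]=25 take 21, i++
i=8 j=3: A[i]=23<=B[j]=25 take 23, i++
i=9 j=3: A[i]=28>B[j]=25 take 25, j++
i=9 j=4: A[i]=28<=B[j]=30 take 28, i++
i=10 j=4: A[i]=35>B[j]=30 take 30, j++
i=10 j=5: B done, take A[i]=35, i++
i=11 j=5: B done, take A[i]=37, i++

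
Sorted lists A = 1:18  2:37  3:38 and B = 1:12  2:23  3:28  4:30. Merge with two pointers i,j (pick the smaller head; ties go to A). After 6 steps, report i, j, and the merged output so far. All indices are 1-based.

i=1 j=1: A[i]=18>B[j]=12 take 12, j++
i=1 j=2: A[i]=18<=B[j]=23 take 18, i++
i=2 j=2: A[i]=37>B[j]=23 take 23, j++
i=2 j=3: A[i]=37>B[j]=28 take 28, j++
i=2 j=4: A[i]=37>B[j]=30 take 30, j++
i=2 j=5: B done, take A[i]=37, i++

i=3, j=5, merged so far=[12, 18, 23, 28, 30, 37]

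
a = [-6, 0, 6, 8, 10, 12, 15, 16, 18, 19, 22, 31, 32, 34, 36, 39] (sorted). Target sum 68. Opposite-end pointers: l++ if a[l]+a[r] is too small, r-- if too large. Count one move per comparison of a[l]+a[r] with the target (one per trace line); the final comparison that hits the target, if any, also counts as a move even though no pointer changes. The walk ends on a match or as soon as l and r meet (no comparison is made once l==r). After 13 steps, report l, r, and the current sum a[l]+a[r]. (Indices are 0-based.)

l=12, r=14, sum=68

l=0 r=15: -6+39=33 <68, l++
l=1 r=15: 0+39=39 <68, l++
l=2 r=15: 6+39=45 <68, l++
l=3 r=15: 8+39=47 <68, l++
l=4 r=15: 10+39=49 <68, l++
l=5 r=15: 12+39=51 <68, l++
l=6 r=15: 15+39=54 <68, l++
l=7 r=15: 16+39=55 <68, l++
l=8 r=15: 18+39=57 <68, l++
l=9 r=15: 19+39=58 <68, l++
l=10 r=15: 22+39=61 <68, l++
l=11 r=15: 31+39=70 >68, r--
l=11 r=14: 31+36=67 <68, l++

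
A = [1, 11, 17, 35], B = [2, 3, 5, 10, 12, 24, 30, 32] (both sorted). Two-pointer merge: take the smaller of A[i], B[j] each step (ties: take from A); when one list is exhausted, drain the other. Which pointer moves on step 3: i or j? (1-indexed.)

j

[i=1,j=1] A[i]=1<=B[j]=2 take 1 → i++
[i=2,j=1] A[i]=11>B[j]=2 take 2 → j++
[i=2,j=2] A[i]=11>B[j]=3 take 3 → j++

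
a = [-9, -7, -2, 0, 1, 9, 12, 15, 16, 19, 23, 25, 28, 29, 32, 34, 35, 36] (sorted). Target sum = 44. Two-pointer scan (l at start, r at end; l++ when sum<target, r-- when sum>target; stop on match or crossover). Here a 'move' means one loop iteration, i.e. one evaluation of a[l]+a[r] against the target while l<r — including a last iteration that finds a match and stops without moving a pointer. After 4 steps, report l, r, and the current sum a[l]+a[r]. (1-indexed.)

l=5, r=18, sum=37

l=1 r=18: -9+36=27 <44, l++
l=2 r=18: -7+36=29 <44, l++
l=3 r=18: -2+36=34 <44, l++
l=4 r=18: 0+36=36 <44, l++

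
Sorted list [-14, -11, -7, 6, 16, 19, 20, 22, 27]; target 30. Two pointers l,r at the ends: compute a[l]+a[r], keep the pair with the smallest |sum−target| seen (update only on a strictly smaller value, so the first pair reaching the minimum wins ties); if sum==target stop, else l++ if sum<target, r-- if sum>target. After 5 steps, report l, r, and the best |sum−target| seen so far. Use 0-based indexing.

l=4, r=7, best |Δ|=2

l=0 r=8: -14+27=13 d=17 *, l++
l=1 r=8: -11+27=16 d=14 *, l++
l=2 r=8: -7+27=20 d=10 *, l++
l=3 r=8: 6+27=33 d=3 *, r--
l=3 r=7: 6+22=28 d=2 *, l++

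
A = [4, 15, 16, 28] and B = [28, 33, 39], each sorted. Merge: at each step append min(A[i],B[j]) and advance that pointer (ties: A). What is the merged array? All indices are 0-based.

i=0 j=0: A[i]=4<=B[j]=28 take 4, i++
i=1 j=0: A[i]=15<=B[j]=28 take 15, i++
i=2 j=0: A[i]=16<=B[j]=28 take 16, i++
i=3 j=0: A[i]=28<=B[j]=28 take 28, i++
i=4 j=0: A done, take B[j]=28, j++
i=4 j=1: A done, take B[j]=33, j++
i=4 j=2: A done, take B[j]=39, j++

[4, 15, 16, 28, 28, 33, 39]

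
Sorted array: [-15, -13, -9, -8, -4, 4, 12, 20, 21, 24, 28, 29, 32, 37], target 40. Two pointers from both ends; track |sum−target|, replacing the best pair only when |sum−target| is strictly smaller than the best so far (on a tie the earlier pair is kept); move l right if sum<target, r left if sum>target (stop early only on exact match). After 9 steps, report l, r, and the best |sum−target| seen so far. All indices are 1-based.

[1,14] -15+37=22 d=18 * → l++
[2,14] -13+37=24 d=16 * → l++
[3,14] -9+37=28 d=12 * → l++
[4,14] -8+37=29 d=11 * → l++
[5,14] -4+37=33 d=7 * → l++
[6,14] 4+37=41 d=1 * → r--
[6,13] 4+32=36 d=4 → l++
[7,13] 12+32=44 d=4 → r--
[7,12] 12+29=41 d=1 → r--

l=7, r=11, best |Δ|=1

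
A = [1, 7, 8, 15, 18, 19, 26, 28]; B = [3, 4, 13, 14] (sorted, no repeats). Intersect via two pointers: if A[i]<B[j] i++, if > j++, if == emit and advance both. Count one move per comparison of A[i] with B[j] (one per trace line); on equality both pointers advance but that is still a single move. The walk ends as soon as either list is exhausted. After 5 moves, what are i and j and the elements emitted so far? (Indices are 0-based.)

i=3, j=2, emitted=[]

i=0 j=0: 1<3, i++
i=1 j=0: 7>3, j++
i=1 j=1: 7>4, j++
i=1 j=2: 7<13, i++
i=2 j=2: 8<13, i++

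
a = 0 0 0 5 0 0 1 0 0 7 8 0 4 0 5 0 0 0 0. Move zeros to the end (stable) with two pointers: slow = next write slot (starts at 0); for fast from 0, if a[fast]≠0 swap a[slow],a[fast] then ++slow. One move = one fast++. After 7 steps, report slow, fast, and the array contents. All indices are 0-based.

slow=2, fast=7, a=[5, 1, 0, 0, 0, 0, 0, 0, 0, 7, 8, 0, 4, 0, 5, 0, 0, 0, 0]

slow=0 fast=0: a[fast]=0, fast++
slow=0 fast=1: a[fast]=0, fast++
slow=0 fast=2: a[fast]=0, fast++
slow=0 fast=3: a[fast]=5≠0 swap→a[0]=5, slow++,fast++
slow=1 fast=4: a[fast]=0, fast++
slow=1 fast=5: a[fast]=0, fast++
slow=1 fast=6: a[fast]=1≠0 swap→a[1]=1, slow++,fast++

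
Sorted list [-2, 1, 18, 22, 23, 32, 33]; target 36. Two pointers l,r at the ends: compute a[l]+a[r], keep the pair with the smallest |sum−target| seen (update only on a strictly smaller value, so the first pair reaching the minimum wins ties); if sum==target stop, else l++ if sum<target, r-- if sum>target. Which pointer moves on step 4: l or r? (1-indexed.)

r

l=1 r=7: -2+33=31 d=5 *, l++
l=2 r=7: 1+33=34 d=2 *, l++
l=3 r=7: 18+33=51 d=15, r--
l=3 r=6: 18+32=50 d=14, r--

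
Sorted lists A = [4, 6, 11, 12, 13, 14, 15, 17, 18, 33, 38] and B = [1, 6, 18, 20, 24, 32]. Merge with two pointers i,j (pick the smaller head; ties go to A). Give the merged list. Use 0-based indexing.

i=0 j=0: A[i]=4>B[j]=1 take 1, j++
i=0 j=1: A[i]=4<=B[j]=6 take 4, i++
i=1 j=1: A[i]=6<=B[j]=6 take 6, i++
i=2 j=1: A[i]=11>B[j]=6 take 6, j++
i=2 j=2: A[i]=11<=B[j]=18 take 11, i++
i=3 j=2: A[i]=12<=B[j]=18 take 12, i++
i=4 j=2: A[i]=13<=B[j]=18 take 13, i++
i=5 j=2: A[i]=14<=B[j]=18 take 14, i++
i=6 j=2: A[i]=15<=B[j]=18 take 15, i++
i=7 j=2: A[i]=17<=B[j]=18 take 17, i++
i=8 j=2: A[i]=18<=B[j]=18 take 18, i++
i=9 j=2: A[i]=33>B[j]=18 take 18, j++
i=9 j=3: A[i]=33>B[j]=20 take 20, j++
i=9 j=4: A[i]=33>B[j]=24 take 24, j++
i=9 j=5: A[i]=33>B[j]=32 take 32, j++
i=9 j=6: B done, take A[i]=33, i++
i=10 j=6: B done, take A[i]=38, i++

[1, 4, 6, 6, 11, 12, 13, 14, 15, 17, 18, 18, 20, 24, 32, 33, 38]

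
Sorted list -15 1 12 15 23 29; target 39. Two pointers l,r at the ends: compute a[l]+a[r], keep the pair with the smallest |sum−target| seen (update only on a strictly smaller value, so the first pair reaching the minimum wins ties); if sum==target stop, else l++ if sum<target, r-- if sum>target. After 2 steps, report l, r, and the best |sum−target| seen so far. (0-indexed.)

l=0 r=5: -15+29=14 d=25 *, l++
l=1 r=5: 1+29=30 d=9 *, l++

l=2, r=5, best |Δ|=9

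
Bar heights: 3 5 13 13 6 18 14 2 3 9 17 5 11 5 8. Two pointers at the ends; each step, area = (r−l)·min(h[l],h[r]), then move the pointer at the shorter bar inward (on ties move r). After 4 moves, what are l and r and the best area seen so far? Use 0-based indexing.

l=2, r=12, best area=96

[0,14] min(3,8)*14=42 best=42 * → l++
[1,14] min(5,8)*13=65 best=65 * → l++
[2,14] min(13,8)*12=96 best=96 * → r--
[2,13] min(13,5)*11=55 best=96 → r--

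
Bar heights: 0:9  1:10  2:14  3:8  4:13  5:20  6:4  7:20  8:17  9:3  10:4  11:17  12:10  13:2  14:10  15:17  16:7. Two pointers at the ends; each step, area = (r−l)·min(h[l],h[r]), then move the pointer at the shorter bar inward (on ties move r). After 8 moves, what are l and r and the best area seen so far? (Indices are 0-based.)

l=5, r=13, best area=182

[0,16] min(9,7)*16=112 best=112 * → r--
[0,15] min(9,17)*15=135 best=135 * → l++
[1,15] min(10,17)*14=140 best=140 * → l++
[2,15] min(14,17)*13=182 best=182 * → l++
[3,15] min(8,17)*12=96 best=182 → l++
[4,15] min(13,17)*11=143 best=182 → l++
[5,15] min(20,17)*10=170 best=182 → r--
[5,14] min(20,10)*9=90 best=182 → r--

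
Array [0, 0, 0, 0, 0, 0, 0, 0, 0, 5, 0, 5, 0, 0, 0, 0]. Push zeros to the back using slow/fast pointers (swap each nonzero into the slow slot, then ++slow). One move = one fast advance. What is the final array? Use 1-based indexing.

slow=1 fast=1: a[fast]=0, fast++
slow=1 fast=2: a[fast]=0, fast++
slow=1 fast=3: a[fast]=0, fast++
slow=1 fast=4: a[fast]=0, fast++
slow=1 fast=5: a[fast]=0, fast++
slow=1 fast=6: a[fast]=0, fast++
slow=1 fast=7: a[fast]=0, fast++
slow=1 fast=8: a[fast]=0, fast++
slow=1 fast=9: a[fast]=0, fast++
slow=1 fast=10: a[fast]=5≠0 swap→a[1]=5, slow++,fast++
slow=2 fast=11: a[fast]=0, fast++
slow=2 fast=12: a[fast]=5≠0 swap→a[2]=5, slow++,fast++
slow=3 fast=13: a[fast]=0, fast++
slow=3 fast=14: a[fast]=0, fast++
slow=3 fast=15: a[fast]=0, fast++
slow=3 fast=16: a[fast]=0, fast++

[5, 5, 0, 0, 0, 0, 0, 0, 0, 0, 0, 0, 0, 0, 0, 0]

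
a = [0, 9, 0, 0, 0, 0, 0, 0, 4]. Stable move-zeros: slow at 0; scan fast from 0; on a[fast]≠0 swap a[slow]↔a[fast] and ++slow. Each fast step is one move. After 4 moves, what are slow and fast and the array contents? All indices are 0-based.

(s=0,f=0) a[fast]=0 → fast++
(s=0,f=1) a[fast]=9≠0 swap→a[0]=9 → slow++,fast++
(s=1,f=2) a[fast]=0 → fast++
(s=1,f=3) a[fast]=0 → fast++

slow=1, fast=4, a=[9, 0, 0, 0, 0, 0, 0, 0, 4]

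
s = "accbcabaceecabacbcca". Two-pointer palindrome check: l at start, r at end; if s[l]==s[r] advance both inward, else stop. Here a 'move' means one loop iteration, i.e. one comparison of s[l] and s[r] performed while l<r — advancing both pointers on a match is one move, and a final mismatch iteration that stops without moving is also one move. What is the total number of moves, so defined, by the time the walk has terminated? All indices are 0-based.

10 moves

[0,19] 'a'=='a' → l++,r--
[1,18] 'c'=='c' → l++,r--
[2,17] 'c'=='c' → l++,r--
[3,16] 'b'=='b' → l++,r--
[4,15] 'c'=='c' → l++,r--
[5,14] 'a'=='a' → l++,r--
[6,13] 'b'=='b' → l++,r--
[7,12] 'a'=='a' → l++,r--
[8,11] 'c'=='c' → l++,r--
[9,10] 'e'=='e' → l++,r--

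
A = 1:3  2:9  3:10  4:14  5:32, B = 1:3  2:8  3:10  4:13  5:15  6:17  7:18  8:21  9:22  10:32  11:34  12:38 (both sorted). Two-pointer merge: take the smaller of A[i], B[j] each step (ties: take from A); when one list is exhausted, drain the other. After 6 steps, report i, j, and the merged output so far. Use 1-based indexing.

i=1 j=1: A[i]=3<=B[j]=3 take 3, i++
i=2 j=1: A[i]=9>B[j]=3 take 3, j++
i=2 j=2: A[i]=9>B[j]=8 take 8, j++
i=2 j=3: A[i]=9<=B[j]=10 take 9, i++
i=3 j=3: A[i]=10<=B[j]=10 take 10, i++
i=4 j=3: A[i]=14>B[j]=10 take 10, j++

i=4, j=4, merged so far=[3, 3, 8, 9, 10, 10]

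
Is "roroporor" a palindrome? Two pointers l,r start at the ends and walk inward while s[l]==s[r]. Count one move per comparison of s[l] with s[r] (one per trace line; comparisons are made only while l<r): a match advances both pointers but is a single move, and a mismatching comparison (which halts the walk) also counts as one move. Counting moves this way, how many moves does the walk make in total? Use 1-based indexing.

4 moves

[1,9] 'r'=='r' → l++,r--
[2,8] 'o'=='o' → l++,r--
[3,7] 'r'=='r' → l++,r--
[4,6] 'o'=='o' → l++,r--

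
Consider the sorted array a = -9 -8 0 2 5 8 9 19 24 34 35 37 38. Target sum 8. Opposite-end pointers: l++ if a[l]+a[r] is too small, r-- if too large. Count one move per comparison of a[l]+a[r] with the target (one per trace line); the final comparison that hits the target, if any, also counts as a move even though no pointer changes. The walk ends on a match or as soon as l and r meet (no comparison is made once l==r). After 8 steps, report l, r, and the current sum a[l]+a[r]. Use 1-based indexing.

[1,13] -9+38=29 >8 → r--
[1,12] -9+37=28 >8 → r--
[1,11] -9+35=26 >8 → r--
[1,10] -9+34=25 >8 → r--
[1,9] -9+24=15 >8 → r--
[1,8] -9+19=10 >8 → r--
[1,7] -9+9=0 <8 → l++
[2,7] -8+9=1 <8 → l++

l=3, r=7, sum=9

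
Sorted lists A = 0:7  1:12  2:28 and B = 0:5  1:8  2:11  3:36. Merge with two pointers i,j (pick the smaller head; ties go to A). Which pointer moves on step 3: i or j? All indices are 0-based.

i=0 j=0: A[i]=7>B[j]=5 take 5, j++
i=0 j=1: A[i]=7<=B[j]=8 take 7, i++
i=1 j=1: A[i]=12>B[j]=8 take 8, j++

j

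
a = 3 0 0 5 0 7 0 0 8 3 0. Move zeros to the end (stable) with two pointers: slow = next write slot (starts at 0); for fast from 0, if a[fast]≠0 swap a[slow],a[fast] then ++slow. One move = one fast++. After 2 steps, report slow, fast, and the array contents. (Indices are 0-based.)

slow=0 fast=0: a[fast]=3≠0 swap→a[0]=3, slow++,fast++
slow=1 fast=1: a[fast]=0, fast++

slow=1, fast=2, a=[3, 0, 0, 5, 0, 7, 0, 0, 8, 3, 0]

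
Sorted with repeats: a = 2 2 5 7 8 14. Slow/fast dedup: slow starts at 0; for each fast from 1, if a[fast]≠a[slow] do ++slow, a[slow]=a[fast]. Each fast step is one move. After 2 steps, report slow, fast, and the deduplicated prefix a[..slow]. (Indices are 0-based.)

slow=1, fast=3, prefix=[2, 5]

slow=0 fast=1: a[fast]=2=a[slow] dup, fast++
slow=0 fast=2: a[fast]=5≠a[slow]=2 write a[1]=5, slow++,fast++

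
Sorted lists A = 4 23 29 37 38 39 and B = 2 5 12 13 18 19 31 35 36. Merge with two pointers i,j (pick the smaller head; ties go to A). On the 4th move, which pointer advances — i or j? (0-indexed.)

j

i=0 j=0: A[i]=4>B[j]=2 take 2, j++
i=0 j=1: A[i]=4<=B[j]=5 take 4, i++
i=1 j=1: A[i]=23>B[j]=5 take 5, j++
i=1 j=2: A[i]=23>B[j]=12 take 12, j++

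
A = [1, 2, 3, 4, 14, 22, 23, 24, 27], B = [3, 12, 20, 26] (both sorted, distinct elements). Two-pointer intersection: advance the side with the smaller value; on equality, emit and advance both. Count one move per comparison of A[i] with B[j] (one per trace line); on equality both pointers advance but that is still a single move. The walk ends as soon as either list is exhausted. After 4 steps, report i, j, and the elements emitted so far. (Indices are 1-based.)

i=5, j=2, emitted=[3]

i=1 j=1: 1<3, i++
i=2 j=1: 2<3, i++
i=3 j=1: 3==3 emit, i++,j++
i=4 j=2: 4<12, i++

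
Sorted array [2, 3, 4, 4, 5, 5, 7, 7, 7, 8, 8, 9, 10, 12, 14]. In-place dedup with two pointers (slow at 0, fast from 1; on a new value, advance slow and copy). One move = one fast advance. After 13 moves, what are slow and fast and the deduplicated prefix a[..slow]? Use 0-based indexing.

slow=8, fast=14, prefix=[2, 3, 4, 5, 7, 8, 9, 10, 12]

slow=0 fast=1: a[fast]=3≠a[slow]=2 write a[1]=3, slow++,fast++
slow=1 fast=2: a[fast]=4≠a[slow]=3 write a[2]=4, slow++,fast++
slow=2 fast=3: a[fast]=4=a[slow] dup, fast++
slow=2 fast=4: a[fast]=5≠a[slow]=4 write a[3]=5, slow++,fast++
slow=3 fast=5: a[fast]=5=a[slow] dup, fast++
slow=3 fast=6: a[fast]=7≠a[slow]=5 write a[4]=7, slow++,fast++
slow=4 fast=7: a[fast]=7=a[slow] dup, fast++
slow=4 fast=8: a[fast]=7=a[slow] dup, fast++
slow=4 fast=9: a[fast]=8≠a[slow]=7 write a[5]=8, slow++,fast++
slow=5 fast=10: a[fast]=8=a[slow] dup, fast++
slow=5 fast=11: a[fast]=9≠a[slow]=8 write a[6]=9, slow++,fast++
slow=6 fast=12: a[fast]=10≠a[slow]=9 write a[7]=10, slow++,fast++
slow=7 fast=13: a[fast]=12≠a[slow]=10 write a[8]=12, slow++,fast++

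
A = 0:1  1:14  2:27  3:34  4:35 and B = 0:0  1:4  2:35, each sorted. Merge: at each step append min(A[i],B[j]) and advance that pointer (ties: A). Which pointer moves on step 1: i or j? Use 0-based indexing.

[i=0,j=0] A[i]=1>B[j]=0 take 0 → j++

j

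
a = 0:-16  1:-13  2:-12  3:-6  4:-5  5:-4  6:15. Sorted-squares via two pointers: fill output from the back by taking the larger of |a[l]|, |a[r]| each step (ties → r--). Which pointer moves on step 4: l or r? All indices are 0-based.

[0,6] |-16|>|15| out[6]=256 → l++
[1,6] |-13|<=|15| out[5]=225 → r--
[1,5] |-13|>|-4| out[4]=169 → l++
[2,5] |-12|>|-4| out[3]=144 → l++

l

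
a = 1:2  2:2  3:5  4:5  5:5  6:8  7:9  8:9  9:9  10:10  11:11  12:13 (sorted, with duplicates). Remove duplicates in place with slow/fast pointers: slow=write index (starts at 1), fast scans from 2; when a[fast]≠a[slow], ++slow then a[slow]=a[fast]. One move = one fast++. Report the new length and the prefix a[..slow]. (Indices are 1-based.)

length 7; prefix = [2, 5, 8, 9, 10, 11, 13]

slow=1 fast=2: a[fast]=2=a[slow] dup, fast++
slow=1 fast=3: a[fast]=5≠a[slow]=2 write a[2]=5, slow++,fast++
slow=2 fast=4: a[fast]=5=a[slow] dup, fast++
slow=2 fast=5: a[fast]=5=a[slow] dup, fast++
slow=2 fast=6: a[fast]=8≠a[slow]=5 write a[3]=8, slow++,fast++
slow=3 fast=7: a[fast]=9≠a[slow]=8 write a[4]=9, slow++,fast++
slow=4 fast=8: a[fast]=9=a[slow] dup, fast++
slow=4 fast=9: a[fast]=9=a[slow] dup, fast++
slow=4 fast=10: a[fast]=10≠a[slow]=9 write a[5]=10, slow++,fast++
slow=5 fast=11: a[fast]=11≠a[slow]=10 write a[6]=11, slow++,fast++
slow=6 fast=12: a[fast]=13≠a[slow]=11 write a[7]=13, slow++,fast++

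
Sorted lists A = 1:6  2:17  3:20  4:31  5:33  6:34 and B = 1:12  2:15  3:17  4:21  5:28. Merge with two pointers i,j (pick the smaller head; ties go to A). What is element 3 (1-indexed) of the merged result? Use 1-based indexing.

merged[3] = 15

[i=1,j=1] A[i]=6<=B[j]=12 take 6 → i++
[i=2,j=1] A[i]=17>B[j]=12 take 12 → j++
[i=2,j=2] A[i]=17>B[j]=15 take 15 → j++
[i=2,j=3] A[i]=17<=B[j]=17 take 17 → i++
[i=3,j=3] A[i]=20>B[j]=17 take 17 → j++
[i=3,j=4] A[i]=20<=B[j]=21 take 20 → i++
[i=4,j=4] A[i]=31>B[j]=21 take 21 → j++
[i=4,j=5] A[i]=31>B[j]=28 take 28 → j++
[i=4,j=6] B done, take A[i]=31 → i++
[i=5,j=6] B done, take A[i]=33 → i++
[i=6,j=6] B done, take A[i]=34 → i++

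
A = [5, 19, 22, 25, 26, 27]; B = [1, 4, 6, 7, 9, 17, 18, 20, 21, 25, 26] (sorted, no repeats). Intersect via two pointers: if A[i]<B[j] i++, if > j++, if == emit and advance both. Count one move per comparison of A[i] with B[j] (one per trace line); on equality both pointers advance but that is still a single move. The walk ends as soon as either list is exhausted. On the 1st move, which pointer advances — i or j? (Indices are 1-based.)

[i=1,j=1] 5>1 → j++

j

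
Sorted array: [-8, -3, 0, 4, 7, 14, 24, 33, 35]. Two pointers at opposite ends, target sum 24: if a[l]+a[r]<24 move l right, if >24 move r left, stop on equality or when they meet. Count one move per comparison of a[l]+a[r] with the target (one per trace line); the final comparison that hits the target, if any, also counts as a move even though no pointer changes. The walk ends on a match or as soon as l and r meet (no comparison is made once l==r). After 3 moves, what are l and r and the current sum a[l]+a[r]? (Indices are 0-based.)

[0,8] -8+35=27 >24 → r--
[0,7] -8+33=25 >24 → r--
[0,6] -8+24=16 <24 → l++

l=1, r=6, sum=21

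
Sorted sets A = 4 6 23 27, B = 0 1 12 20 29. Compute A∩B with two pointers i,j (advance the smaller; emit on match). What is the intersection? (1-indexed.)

[i=1,j=1] 4>0 → j++
[i=1,j=2] 4>1 → j++
[i=1,j=3] 4<12 → i++
[i=2,j=3] 6<12 → i++
[i=3,j=3] 23>12 → j++
[i=3,j=4] 23>20 → j++
[i=3,j=5] 23<29 → i++
[i=4,j=5] 27<29 → i++

intersection = []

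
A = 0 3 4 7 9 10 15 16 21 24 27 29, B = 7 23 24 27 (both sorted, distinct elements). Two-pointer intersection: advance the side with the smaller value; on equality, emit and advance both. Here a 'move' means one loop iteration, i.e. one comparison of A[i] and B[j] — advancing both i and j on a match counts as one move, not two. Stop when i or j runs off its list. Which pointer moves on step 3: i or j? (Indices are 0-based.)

i

i=0 j=0: 0<7, i++
i=1 j=0: 3<7, i++
i=2 j=0: 4<7, i++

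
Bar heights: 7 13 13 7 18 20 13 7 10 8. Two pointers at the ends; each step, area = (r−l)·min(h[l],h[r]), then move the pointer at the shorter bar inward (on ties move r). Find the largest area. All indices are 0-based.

max area = 70

[0,9] min(7,8)*9=63 best=63 * → l++
[1,9] min(13,8)*8=64 best=64 * → r--
[1,8] min(13,10)*7=70 best=70 * → r--
[1,7] min(13,7)*6=42 best=70 → r--
[1,6] min(13,13)*5=65 best=70 → r--
[1,5] min(13,20)*4=52 best=70 → l++
[2,5] min(13,20)*3=39 best=70 → l++
[3,5] min(7,20)*2=14 best=70 → l++
[4,5] min(18,20)*1=18 best=70 → l++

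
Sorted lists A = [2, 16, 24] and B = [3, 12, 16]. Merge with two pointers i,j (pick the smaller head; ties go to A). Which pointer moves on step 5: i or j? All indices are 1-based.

i=1 j=1: A[i]=2<=B[j]=3 take 2, i++
i=2 j=1: A[i]=16>B[j]=3 take 3, j++
i=2 j=2: A[i]=16>B[j]=12 take 12, j++
i=2 j=3: A[i]=16<=B[j]=16 take 16, i++
i=3 j=3: A[i]=24>B[j]=16 take 16, j++

j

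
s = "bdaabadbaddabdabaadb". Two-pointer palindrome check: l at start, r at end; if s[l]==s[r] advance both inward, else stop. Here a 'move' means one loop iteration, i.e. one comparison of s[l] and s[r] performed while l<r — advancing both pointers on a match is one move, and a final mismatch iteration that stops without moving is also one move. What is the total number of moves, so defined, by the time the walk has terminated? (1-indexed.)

10 moves

l=1 r=20: 'b'=='b', l++,r--
l=2 r=19: 'd'=='d', l++,r--
l=3 r=18: 'a'=='a', l++,r--
l=4 r=17: 'a'=='a', l++,r--
l=5 r=16: 'b'=='b', l++,r--
l=6 r=15: 'a'=='a', l++,r--
l=7 r=14: 'd'=='d', l++,r--
l=8 r=13: 'b'=='b', l++,r--
l=9 r=12: 'a'=='a', l++,r--
l=10 r=11: 'd'=='d', l++,r--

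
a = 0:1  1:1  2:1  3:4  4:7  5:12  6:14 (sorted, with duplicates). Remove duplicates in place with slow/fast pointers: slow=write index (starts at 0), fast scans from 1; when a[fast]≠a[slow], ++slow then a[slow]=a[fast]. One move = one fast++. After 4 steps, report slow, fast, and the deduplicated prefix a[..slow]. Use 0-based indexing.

slow=0 fast=1: a[fast]=1=a[slow] dup, fast++
slow=0 fast=2: a[fast]=1=a[slow] dup, fast++
slow=0 fast=3: a[fast]=4≠a[slow]=1 write a[1]=4, slow++,fast++
slow=1 fast=4: a[fast]=7≠a[slow]=4 write a[2]=7, slow++,fast++

slow=2, fast=5, prefix=[1, 4, 7]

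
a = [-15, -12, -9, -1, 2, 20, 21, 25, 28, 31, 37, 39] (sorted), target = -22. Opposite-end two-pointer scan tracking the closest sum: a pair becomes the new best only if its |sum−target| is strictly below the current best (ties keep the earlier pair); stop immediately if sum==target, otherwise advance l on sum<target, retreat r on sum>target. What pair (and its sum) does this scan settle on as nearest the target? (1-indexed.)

pair (-12, -9) with sum -21 (|Δ|=1)

[1,12] -15+39=24 d=46 * → r--
[1,11] -15+37=22 d=44 * → r--
[1,10] -15+31=16 d=38 * → r--
[1,9] -15+28=13 d=35 * → r--
[1,8] -15+25=10 d=32 * → r--
[1,7] -15+21=6 d=28 * → r--
[1,6] -15+20=5 d=27 * → r--
[1,5] -15+2=-13 d=9 * → r--
[1,4] -15+-1=-16 d=6 * → r--
[1,3] -15+-9=-24 d=2 * → l++
[2,3] -12+-9=-21 d=1 * → r--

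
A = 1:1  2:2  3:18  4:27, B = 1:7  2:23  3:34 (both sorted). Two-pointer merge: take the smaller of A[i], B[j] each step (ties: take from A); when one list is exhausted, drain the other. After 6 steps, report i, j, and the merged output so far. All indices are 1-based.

i=5, j=3, merged so far=[1, 2, 7, 18, 23, 27]

i=1 j=1: A[i]=1<=B[j]=7 take 1, i++
i=2 j=1: A[i]=2<=B[j]=7 take 2, i++
i=3 j=1: A[i]=18>B[j]=7 take 7, j++
i=3 j=2: A[i]=18<=B[j]=23 take 18, i++
i=4 j=2: A[i]=27>B[j]=23 take 23, j++
i=4 j=3: A[i]=27<=B[j]=34 take 27, i++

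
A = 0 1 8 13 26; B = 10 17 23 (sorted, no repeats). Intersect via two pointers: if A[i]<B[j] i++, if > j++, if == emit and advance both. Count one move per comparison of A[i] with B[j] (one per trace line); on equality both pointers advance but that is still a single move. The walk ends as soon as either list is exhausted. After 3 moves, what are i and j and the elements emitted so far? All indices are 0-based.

i=0 j=0: 0<10, i++
i=1 j=0: 1<10, i++
i=2 j=0: 8<10, i++

i=3, j=0, emitted=[]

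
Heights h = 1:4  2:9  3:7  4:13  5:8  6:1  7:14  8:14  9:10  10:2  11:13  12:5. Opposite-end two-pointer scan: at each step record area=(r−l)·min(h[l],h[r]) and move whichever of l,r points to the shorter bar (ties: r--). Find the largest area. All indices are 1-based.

l=1 r=12: min(4,5)*11=44 best=44 *, l++
l=2 r=12: min(9,5)*10=50 best=50 *, r--
l=2 r=11: min(9,13)*9=81 best=81 *, l++
l=3 r=11: min(7,13)*8=56 best=81, l++
l=4 r=11: min(13,13)*7=91 best=91 *, r--
l=4 r=10: min(13,2)*6=12 best=91, r--
l=4 r=9: min(13,10)*5=50 best=91, r--
l=4 r=8: min(13,14)*4=52 best=91, l++
l=5 r=8: min(8,14)*3=24 best=91, l++
l=6 r=8: min(1,14)*2=2 best=91, l++
l=7 r=8: min(14,14)*1=14 best=91, r--

max area = 91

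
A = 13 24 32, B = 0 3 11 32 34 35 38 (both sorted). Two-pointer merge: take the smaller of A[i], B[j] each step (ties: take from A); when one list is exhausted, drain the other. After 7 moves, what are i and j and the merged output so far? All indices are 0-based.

i=0 j=0: A[i]=13>B[j]=0 take 0, j++
i=0 j=1: A[i]=13>B[j]=3 take 3, j++
i=0 j=2: A[i]=13>B[j]=11 take 11, j++
i=0 j=3: A[i]=13<=B[j]=32 take 13, i++
i=1 j=3: A[i]=24<=B[j]=32 take 24, i++
i=2 j=3: A[i]=32<=B[j]=32 take 32, i++
i=3 j=3: A done, take B[j]=32, j++

i=3, j=4, merged so far=[0, 3, 11, 13, 24, 32, 32]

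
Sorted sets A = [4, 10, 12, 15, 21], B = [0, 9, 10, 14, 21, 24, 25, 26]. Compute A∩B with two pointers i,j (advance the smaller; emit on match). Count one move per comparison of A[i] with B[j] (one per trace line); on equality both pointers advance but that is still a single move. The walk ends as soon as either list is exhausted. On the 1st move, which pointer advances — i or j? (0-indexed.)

j

[i=0,j=0] 4>0 → j++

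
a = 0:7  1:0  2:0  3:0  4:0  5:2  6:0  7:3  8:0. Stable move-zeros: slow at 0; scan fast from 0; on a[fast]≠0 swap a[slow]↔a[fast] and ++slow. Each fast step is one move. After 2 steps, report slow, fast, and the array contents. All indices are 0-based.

slow=0 fast=0: a[fast]=7≠0 swap→a[0]=7, slow++,fast++
slow=1 fast=1: a[fast]=0, fast++

slow=1, fast=2, a=[7, 0, 0, 0, 0, 2, 0, 3, 0]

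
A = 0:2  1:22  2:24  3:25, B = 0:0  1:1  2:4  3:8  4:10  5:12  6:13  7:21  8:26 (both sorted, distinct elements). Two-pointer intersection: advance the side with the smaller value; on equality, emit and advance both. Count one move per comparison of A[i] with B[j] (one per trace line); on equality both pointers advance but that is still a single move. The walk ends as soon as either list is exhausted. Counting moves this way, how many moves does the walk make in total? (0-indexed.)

12 moves

[i=0,j=0] 2>0 → j++
[i=0,j=1] 2>1 → j++
[i=0,j=2] 2<4 → i++
[i=1,j=2] 22>4 → j++
[i=1,j=3] 22>8 → j++
[i=1,j=4] 22>10 → j++
[i=1,j=5] 22>12 → j++
[i=1,j=6] 22>13 → j++
[i=1,j=7] 22>21 → j++
[i=1,j=8] 22<26 → i++
[i=2,j=8] 24<26 → i++
[i=3,j=8] 25<26 → i++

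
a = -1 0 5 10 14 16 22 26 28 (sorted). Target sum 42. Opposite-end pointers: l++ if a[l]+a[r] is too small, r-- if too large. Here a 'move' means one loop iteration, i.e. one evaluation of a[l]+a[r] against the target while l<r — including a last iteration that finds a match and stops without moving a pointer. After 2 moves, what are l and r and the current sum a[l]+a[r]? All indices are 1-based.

l=3, r=9, sum=33

[1,9] -1+28=27 <42 → l++
[2,9] 0+28=28 <42 → l++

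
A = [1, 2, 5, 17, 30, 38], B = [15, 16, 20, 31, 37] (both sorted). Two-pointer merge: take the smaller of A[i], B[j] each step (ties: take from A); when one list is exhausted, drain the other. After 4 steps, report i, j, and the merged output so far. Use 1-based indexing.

[i=1,j=1] A[i]=1<=B[j]=15 take 1 → i++
[i=2,j=1] A[i]=2<=B[j]=15 take 2 → i++
[i=3,j=1] A[i]=5<=B[j]=15 take 5 → i++
[i=4,j=1] A[i]=17>B[j]=15 take 15 → j++

i=4, j=2, merged so far=[1, 2, 5, 15]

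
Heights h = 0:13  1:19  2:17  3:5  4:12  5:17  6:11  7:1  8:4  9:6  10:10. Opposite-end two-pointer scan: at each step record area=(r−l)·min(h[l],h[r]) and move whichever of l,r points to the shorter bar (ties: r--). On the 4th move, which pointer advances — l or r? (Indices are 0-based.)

l=0 r=10: min(13,10)*10=100 best=100 *, r--
l=0 r=9: min(13,6)*9=54 best=100, r--
l=0 r=8: min(13,4)*8=32 best=100, r--
l=0 r=7: min(13,1)*7=7 best=100, r--

r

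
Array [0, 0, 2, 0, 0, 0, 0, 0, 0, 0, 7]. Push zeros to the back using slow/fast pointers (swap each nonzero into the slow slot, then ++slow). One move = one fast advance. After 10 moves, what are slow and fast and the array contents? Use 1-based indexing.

slow=1 fast=1: a[fast]=0, fast++
slow=1 fast=2: a[fast]=0, fast++
slow=1 fast=3: a[fast]=2≠0 swap→a[1]=2, slow++,fast++
slow=2 fast=4: a[fast]=0, fast++
slow=2 fast=5: a[fast]=0, fast++
slow=2 fast=6: a[fast]=0, fast++
slow=2 fast=7: a[fast]=0, fast++
slow=2 fast=8: a[fast]=0, fast++
slow=2 fast=9: a[fast]=0, fast++
slow=2 fast=10: a[fast]=0, fast++

slow=2, fast=11, a=[2, 0, 0, 0, 0, 0, 0, 0, 0, 0, 7]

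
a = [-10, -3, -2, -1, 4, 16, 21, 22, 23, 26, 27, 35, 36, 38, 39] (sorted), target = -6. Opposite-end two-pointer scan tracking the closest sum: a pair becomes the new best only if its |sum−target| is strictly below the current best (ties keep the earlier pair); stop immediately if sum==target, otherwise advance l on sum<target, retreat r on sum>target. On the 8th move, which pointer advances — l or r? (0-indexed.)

l=0 r=14: -10+39=29 d=35 *, r--
l=0 r=13: -10+38=28 d=34 *, r--
l=0 r=12: -10+36=26 d=32 *, r--
l=0 r=11: -10+35=25 d=31 *, r--
l=0 r=10: -10+27=17 d=23 *, r--
l=0 r=9: -10+26=16 d=22 *, r--
l=0 r=8: -10+23=13 d=19 *, r--
l=0 r=7: -10+22=12 d=18 *, r--

r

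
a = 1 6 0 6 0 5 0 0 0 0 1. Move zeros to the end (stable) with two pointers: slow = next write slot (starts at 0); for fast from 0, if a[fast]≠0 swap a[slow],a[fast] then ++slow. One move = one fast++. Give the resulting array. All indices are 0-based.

(s=0,f=0) a[fast]=1≠0 swap→a[0]=1 → slow++,fast++
(s=1,f=1) a[fast]=6≠0 swap→a[1]=6 → slow++,fast++
(s=2,f=2) a[fast]=0 → fast++
(s=2,f=3) a[fast]=6≠0 swap→a[2]=6 → slow++,fast++
(s=3,f=4) a[fast]=0 → fast++
(s=3,f=5) a[fast]=5≠0 swap→a[3]=5 → slow++,fast++
(s=4,f=6) a[fast]=0 → fast++
(s=4,f=7) a[fast]=0 → fast++
(s=4,f=8) a[fast]=0 → fast++
(s=4,f=9) a[fast]=0 → fast++
(s=4,f=10) a[fast]=1≠0 swap→a[4]=1 → slow++,fast++

[1, 6, 6, 5, 1, 0, 0, 0, 0, 0, 0]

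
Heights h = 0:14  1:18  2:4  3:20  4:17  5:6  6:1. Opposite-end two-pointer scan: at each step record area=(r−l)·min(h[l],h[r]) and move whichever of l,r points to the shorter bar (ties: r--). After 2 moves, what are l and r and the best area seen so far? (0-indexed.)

l=0, r=4, best area=30

l=0 r=6: min(14,1)*6=6 best=6 *, r--
l=0 r=5: min(14,6)*5=30 best=30 *, r--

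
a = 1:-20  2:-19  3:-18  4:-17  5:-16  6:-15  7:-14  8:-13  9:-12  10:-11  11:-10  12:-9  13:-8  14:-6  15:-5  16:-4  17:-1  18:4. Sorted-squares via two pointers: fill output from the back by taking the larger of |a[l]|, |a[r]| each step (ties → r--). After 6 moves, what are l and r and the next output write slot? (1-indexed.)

[1,18] |-20|>|4| out[18]=400 → l++
[2,18] |-19|>|4| out[17]=361 → l++
[3,18] |-18|>|4| out[16]=324 → l++
[4,18] |-17|>|4| out[15]=289 → l++
[5,18] |-16|>|4| out[14]=256 → l++
[6,18] |-15|>|4| out[13]=225 → l++

l=7, r=18, next write slot=12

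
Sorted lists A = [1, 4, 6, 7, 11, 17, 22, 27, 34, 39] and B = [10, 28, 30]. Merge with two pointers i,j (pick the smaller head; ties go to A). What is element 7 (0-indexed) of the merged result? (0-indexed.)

i=0 j=0: A[i]=1<=B[j]=10 take 1, i++
i=1 j=0: A[i]=4<=B[j]=10 take 4, i++
i=2 j=0: A[i]=6<=B[j]=10 take 6, i++
i=3 j=0: A[i]=7<=B[j]=10 take 7, i++
i=4 j=0: A[i]=11>B[j]=10 take 10, j++
i=4 j=1: A[i]=11<=B[j]=28 take 11, i++
i=5 j=1: A[i]=17<=B[j]=28 take 17, i++
i=6 j=1: A[i]=22<=B[j]=28 take 22, i++
i=7 j=1: A[i]=27<=B[j]=28 take 27, i++
i=8 j=1: A[i]=34>B[j]=28 take 28, j++
i=8 j=2: A[i]=34>B[j]=30 take 30, j++
i=8 j=3: B done, take A[i]=34, i++
i=9 j=3: B done, take A[i]=39, i++

merged[7] = 22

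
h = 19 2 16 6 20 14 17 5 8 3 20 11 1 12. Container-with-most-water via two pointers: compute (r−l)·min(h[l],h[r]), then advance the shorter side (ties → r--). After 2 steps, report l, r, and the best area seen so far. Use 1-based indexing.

l=1 r=14: min(19,12)*13=156 best=156 *, r--
l=1 r=13: min(19,1)*12=12 best=156, r--

l=1, r=12, best area=156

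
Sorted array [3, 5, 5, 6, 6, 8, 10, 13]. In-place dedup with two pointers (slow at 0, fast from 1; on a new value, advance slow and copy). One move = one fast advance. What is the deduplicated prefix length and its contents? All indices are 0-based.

length 6; prefix = [3, 5, 6, 8, 10, 13]

slow=0 fast=1: a[fast]=5≠a[slow]=3 write a[1]=5, slow++,fast++
slow=1 fast=2: a[fast]=5=a[slow] dup, fast++
slow=1 fast=3: a[fast]=6≠a[slow]=5 write a[2]=6, slow++,fast++
slow=2 fast=4: a[fast]=6=a[slow] dup, fast++
slow=2 fast=5: a[fast]=8≠a[slow]=6 write a[3]=8, slow++,fast++
slow=3 fast=6: a[fast]=10≠a[slow]=8 write a[4]=10, slow++,fast++
slow=4 fast=7: a[fast]=13≠a[slow]=10 write a[5]=13, slow++,fast++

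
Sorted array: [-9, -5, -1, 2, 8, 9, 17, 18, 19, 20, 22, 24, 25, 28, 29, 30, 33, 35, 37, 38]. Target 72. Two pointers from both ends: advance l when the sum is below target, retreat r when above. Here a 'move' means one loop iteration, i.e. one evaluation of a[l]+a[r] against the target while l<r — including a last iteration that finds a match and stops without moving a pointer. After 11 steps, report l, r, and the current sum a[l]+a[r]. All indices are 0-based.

l=11, r=19, sum=62

[0,19] -9+38=29 <72 → l++
[1,19] -5+38=33 <72 → l++
[2,19] -1+38=37 <72 → l++
[3,19] 2+38=40 <72 → l++
[4,19] 8+38=46 <72 → l++
[5,19] 9+38=47 <72 → l++
[6,19] 17+38=55 <72 → l++
[7,19] 18+38=56 <72 → l++
[8,19] 19+38=57 <72 → l++
[9,19] 20+38=58 <72 → l++
[10,19] 22+38=60 <72 → l++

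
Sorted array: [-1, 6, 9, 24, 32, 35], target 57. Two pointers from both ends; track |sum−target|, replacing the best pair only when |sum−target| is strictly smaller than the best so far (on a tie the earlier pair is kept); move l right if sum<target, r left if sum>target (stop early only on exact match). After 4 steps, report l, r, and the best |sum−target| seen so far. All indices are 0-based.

[0,5] -1+35=34 d=23 * → l++
[1,5] 6+35=41 d=16 * → l++
[2,5] 9+35=44 d=13 * → l++
[3,5] 24+35=59 d=2 * → r--

l=3, r=4, best |Δ|=2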